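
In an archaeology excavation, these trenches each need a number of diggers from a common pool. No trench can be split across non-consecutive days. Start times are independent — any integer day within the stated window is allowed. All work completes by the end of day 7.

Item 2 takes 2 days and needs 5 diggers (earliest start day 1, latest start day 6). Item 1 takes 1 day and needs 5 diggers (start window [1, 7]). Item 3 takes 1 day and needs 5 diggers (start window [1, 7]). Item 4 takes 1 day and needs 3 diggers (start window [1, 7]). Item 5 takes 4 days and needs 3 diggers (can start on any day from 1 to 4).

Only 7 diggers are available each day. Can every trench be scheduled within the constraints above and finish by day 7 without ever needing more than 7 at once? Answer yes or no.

no

The minimum achievable peak is 8; 7 < 8, so no feasible schedule stays within the cap.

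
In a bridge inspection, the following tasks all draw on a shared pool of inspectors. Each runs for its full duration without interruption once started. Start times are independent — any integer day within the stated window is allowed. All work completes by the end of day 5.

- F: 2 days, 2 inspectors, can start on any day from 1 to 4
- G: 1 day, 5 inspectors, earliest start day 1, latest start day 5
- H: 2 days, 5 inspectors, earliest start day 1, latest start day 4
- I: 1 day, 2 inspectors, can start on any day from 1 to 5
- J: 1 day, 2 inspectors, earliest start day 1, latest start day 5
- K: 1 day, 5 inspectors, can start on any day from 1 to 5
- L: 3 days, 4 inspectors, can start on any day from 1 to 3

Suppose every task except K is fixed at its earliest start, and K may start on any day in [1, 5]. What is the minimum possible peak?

20

K@1: d1:25  d2:11  d3:4  d4:0  d5:0 → peak 25
K@2: d1:20  d2:16  d3:4  d4:0  d5:0 → peak 20
K@3: d1:20  d2:11  d3:9  d4:0  d5:0 → peak 20
K@4: d1:20  d2:11  d3:4  d4:5  d5:0 → peak 20
K@5: d1:20  d2:11  d3:4  d4:0  d5:5 → peak 20
Best is K@2, peak 20.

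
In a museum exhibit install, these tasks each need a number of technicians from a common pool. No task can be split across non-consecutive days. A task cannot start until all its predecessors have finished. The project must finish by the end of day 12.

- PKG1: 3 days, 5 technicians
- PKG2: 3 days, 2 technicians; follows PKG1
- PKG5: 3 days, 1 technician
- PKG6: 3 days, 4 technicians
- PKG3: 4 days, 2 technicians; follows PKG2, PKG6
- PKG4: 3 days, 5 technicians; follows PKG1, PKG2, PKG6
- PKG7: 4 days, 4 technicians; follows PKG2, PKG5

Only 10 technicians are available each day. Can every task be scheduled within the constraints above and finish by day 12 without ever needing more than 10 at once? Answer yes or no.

no

The minimum achievable peak is 11; 10 < 11, so no feasible schedule stays within the cap.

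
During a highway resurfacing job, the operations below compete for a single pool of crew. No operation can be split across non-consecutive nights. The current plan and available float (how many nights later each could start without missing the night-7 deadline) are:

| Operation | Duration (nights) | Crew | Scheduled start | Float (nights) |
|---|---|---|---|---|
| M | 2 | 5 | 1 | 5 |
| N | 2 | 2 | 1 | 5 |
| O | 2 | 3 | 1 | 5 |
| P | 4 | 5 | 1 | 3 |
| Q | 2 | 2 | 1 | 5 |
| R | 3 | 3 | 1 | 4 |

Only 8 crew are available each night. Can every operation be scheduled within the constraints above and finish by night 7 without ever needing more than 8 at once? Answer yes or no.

The minimum achievable peak is 9; 8 < 9, so no feasible schedule stays within the cap.

no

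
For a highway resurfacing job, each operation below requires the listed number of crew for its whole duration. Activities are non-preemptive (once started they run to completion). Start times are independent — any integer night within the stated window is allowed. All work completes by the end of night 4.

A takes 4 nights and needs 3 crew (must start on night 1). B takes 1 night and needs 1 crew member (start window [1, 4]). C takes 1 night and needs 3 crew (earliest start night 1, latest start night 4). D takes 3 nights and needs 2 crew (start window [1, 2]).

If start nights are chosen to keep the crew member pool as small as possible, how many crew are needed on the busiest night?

Early-start (A@1, B@1, C@1, D@1) gives peak 9: n1:9  n2:5  n3:5  n4:3.
Shift C→4.
Schedule A@1, B@1, C@4, D@1: n1:6  n2:5  n3:5  n4:6 — peak 6.
Total crew member-nights = 22 over 4 nights ⇒ peak ≥ ⌈22/4⌉ = 6, so 6 is optimal.

6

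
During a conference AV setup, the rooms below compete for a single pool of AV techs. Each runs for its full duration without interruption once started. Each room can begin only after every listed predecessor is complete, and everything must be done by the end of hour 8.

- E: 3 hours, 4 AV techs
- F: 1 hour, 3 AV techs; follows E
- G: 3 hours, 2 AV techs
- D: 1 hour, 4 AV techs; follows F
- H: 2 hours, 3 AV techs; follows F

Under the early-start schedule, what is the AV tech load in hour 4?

3

At early start, hour 4 has: F.
Demand: 3 = 3.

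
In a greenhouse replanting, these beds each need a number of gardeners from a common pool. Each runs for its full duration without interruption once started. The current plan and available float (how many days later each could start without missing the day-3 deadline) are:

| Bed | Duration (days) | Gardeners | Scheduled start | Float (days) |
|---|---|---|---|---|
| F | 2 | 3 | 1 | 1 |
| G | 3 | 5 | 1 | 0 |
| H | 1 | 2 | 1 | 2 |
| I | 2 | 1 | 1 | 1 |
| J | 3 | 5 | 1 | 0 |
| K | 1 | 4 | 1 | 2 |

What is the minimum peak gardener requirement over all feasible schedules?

Early-start (F@1, G@1, H@1, I@1, J@1, K@1) gives peak 20: d1:20  d2:14  d3:10.
Shift I→2, K→3.
Schedule F@1, G@1, H@1, I@2, J@1, K@3: d1:15  d2:14  d3:15 — peak 15.
Total gardener-days = 44 over 3 days ⇒ peak ≥ ⌈44/3⌉ = 15, so 15 is optimal.

15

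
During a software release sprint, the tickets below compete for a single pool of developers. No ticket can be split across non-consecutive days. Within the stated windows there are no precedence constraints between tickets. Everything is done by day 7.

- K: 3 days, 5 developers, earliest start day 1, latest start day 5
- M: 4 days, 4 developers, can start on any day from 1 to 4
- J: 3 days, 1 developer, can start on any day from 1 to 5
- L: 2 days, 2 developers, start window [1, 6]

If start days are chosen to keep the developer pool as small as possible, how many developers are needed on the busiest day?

6

Early-start (K@1, M@1, J@1, L@1) gives peak 12: d1:12  d2:12  d3:10  d4:4  d5:0  d6:0  d7:0.
Shift M→4, L→4.
Schedule K@1, M@4, J@1, L@4: d1:6  d2:6  d3:6  d4:6  d5:6  d6:4  d7:4 — peak 6.
Total developer-days = 38 over 7 days ⇒ peak ≥ ⌈38/7⌉ = 6, so 6 is optimal.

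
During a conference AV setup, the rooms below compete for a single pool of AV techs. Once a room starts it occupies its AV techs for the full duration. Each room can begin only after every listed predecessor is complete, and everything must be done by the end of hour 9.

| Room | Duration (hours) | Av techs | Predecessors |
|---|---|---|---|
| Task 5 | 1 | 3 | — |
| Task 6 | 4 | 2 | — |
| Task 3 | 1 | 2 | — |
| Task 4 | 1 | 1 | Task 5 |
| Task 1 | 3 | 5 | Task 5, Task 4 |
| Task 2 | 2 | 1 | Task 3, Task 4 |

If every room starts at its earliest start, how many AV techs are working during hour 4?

8

At early start, hour 4 has: Task 6, Task 1, Task 2.
Demand: 2 + 5 + 1 = 8.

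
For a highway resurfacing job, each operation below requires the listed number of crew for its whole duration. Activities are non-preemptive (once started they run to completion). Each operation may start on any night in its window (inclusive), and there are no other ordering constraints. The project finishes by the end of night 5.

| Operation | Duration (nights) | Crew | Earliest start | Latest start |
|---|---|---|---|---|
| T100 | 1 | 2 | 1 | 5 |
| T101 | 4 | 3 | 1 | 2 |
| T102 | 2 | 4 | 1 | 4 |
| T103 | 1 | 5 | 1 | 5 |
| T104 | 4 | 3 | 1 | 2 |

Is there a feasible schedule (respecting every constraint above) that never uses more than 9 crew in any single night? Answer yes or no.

no

The minimum achievable peak is 10; 9 < 10, so no feasible schedule stays within the cap.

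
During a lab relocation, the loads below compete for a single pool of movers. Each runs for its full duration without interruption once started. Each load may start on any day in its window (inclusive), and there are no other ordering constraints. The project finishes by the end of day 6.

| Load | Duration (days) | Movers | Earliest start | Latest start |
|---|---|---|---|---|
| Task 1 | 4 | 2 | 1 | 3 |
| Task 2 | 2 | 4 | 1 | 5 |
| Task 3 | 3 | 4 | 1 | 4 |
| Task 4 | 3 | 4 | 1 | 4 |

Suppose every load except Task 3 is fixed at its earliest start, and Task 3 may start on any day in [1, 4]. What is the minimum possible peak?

10

Task 3@1: d1:14  d2:14  d3:10  d4:2  d5:0  d6:0 → peak 14
Task 3@2: d1:10  d2:14  d3:10  d4:6  d5:0  d6:0 → peak 14
Task 3@3: d1:10  d2:10  d3:10  d4:6  d5:4  d6:0 → peak 10
Task 3@4: d1:10  d2:10  d3:6  d4:6  d5:4  d6:4 → peak 10
Best is Task 3@3, peak 10.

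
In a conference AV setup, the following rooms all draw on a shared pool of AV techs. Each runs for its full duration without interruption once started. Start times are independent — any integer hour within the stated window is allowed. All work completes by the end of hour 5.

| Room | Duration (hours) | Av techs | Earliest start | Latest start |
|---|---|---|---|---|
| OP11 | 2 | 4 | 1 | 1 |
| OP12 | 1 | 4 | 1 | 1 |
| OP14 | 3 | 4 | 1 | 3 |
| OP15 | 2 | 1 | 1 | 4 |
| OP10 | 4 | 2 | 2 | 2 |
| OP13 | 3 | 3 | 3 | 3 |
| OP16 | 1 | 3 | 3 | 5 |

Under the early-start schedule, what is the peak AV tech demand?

13

Early-start schedule: OP11@1, OP12@1, OP14@1, OP15@1, OP10@2, OP13@3, OP16@3.
Load per hour: hour 1: 13, hour 2: 11, hour 3: 12, hour 4: 5, hour 5: 5.
Peak is 13.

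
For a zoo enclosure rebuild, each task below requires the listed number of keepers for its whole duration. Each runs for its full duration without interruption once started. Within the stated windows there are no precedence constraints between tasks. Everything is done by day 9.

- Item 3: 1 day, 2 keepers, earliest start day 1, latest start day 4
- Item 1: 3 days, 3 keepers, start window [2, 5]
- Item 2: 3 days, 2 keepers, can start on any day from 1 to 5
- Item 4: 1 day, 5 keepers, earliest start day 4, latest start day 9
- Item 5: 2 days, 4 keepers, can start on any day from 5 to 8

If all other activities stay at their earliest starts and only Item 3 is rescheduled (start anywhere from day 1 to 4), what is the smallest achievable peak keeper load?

8

Item 3@1: d1:4  d2:5  d3:5  d4:8  d5:4  d6:4  d7:0  d8:0  d9:0 → peak 8
Item 3@2: d1:2  d2:7  d3:5  d4:8  d5:4  d6:4  d7:0  d8:0  d9:0 → peak 8
Item 3@3: d1:2  d2:5  d3:7  d4:8  d5:4  d6:4  d7:0  d8:0  d9:0 → peak 8
Item 3@4: d1:2  d2:5  d3:5  d4:10  d5:4  d6:4  d7:0  d8:0  d9:0 → peak 10
Best is Item 3@1, peak 8.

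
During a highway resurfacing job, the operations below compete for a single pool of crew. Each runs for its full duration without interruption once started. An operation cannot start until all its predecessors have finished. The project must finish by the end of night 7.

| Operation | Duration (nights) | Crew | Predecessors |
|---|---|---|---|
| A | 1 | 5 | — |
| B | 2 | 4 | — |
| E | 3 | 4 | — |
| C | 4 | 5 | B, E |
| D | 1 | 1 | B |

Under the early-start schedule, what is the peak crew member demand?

13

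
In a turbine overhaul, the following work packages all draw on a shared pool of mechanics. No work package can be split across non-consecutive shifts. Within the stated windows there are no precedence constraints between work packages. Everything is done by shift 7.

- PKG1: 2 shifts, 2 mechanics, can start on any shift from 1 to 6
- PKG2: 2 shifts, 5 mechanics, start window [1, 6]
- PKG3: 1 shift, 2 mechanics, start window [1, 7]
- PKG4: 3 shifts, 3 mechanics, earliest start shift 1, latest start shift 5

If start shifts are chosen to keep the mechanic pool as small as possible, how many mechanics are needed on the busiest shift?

5

Early-start (PKG1@1, PKG2@1, PKG3@1, PKG4@1) gives peak 12: s1:12  s2:10  s3:3  s4:0  s5:0  s6:0  s7:0.
Shift PKG2→3, PKG4→5.
Schedule PKG1@1, PKG2@3, PKG3@1, PKG4@5: s1:4  s2:2  s3:5  s4:5  s5:3  s6:3  s7:3 — peak 5.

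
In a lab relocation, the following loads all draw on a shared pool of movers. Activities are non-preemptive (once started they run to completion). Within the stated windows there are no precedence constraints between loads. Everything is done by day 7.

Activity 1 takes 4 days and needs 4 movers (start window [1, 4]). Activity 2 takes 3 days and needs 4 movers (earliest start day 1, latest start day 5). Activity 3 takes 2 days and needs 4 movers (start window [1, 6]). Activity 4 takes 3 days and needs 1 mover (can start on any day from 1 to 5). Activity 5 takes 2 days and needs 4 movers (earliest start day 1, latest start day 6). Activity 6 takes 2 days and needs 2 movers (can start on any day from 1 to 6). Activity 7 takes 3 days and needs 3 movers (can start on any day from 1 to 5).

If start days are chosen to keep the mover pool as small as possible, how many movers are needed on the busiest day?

9

Early-start (Activity 1@1, Activity 2@1, Activity 3@1, Activity 4@1, Activity 5@1, Activity 6@1, Activity 7@1) gives peak 22: d1:22  d2:22  d3:12  d4:4  d5:0  d6:0  d7:0.
Shift Activity 3→4, Activity 5→6, Activity 6→5, Activity 7→5.
Schedule Activity 1@1, Activity 2@1, Activity 3@4, Activity 4@1, Activity 5@6, Activity 6@5, Activity 7@5: d1:9  d2:9  d3:9  d4:8  d5:9  d6:9  d7:7 — peak 9.
Total mover-days = 60 over 7 days ⇒ peak ≥ ⌈60/7⌉ = 9, so 9 is optimal.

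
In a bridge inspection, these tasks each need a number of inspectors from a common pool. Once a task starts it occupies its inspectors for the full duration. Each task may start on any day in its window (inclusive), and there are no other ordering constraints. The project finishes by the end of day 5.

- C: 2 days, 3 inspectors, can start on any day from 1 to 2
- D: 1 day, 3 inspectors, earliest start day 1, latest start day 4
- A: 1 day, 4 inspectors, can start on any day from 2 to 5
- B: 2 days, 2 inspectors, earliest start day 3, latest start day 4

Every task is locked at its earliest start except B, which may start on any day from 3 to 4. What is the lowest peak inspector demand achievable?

7

B@3: d1:6  d2:7  d3:2  d4:2  d5:0 → peak 7
B@4: d1:6  d2:7  d3:0  d4:2  d5:2 → peak 7
Best is B@3, peak 7.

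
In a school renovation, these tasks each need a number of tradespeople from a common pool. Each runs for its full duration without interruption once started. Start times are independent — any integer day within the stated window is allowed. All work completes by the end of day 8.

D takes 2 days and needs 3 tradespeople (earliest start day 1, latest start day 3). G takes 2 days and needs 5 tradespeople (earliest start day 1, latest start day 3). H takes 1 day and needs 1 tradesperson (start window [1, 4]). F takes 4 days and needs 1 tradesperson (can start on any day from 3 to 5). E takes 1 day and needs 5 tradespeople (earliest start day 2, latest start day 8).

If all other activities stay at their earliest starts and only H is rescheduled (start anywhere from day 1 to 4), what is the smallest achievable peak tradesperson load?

13

H@1: d1:9  d2:13  d3:1  d4:1  d5:1  d6:1  d7:0  d8:0 → peak 13
H@2: d1:8  d2:14  d3:1  d4:1  d5:1  d6:1  d7:0  d8:0 → peak 14
H@3: d1:8  d2:13  d3:2  d4:1  d5:1  d6:1  d7:0  d8:0 → peak 13
H@4: d1:8  d2:13  d3:1  d4:2  d5:1  d6:1  d7:0  d8:0 → peak 13
Best is H@1, peak 13.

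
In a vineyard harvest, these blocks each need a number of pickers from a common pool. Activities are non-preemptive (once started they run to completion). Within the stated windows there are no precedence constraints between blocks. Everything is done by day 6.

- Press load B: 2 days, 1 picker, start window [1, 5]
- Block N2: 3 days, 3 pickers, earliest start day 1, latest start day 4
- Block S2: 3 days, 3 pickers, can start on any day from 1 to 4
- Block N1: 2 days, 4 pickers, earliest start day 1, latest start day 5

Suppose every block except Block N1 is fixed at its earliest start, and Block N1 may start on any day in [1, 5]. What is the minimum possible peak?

7

Block N1@1: d1:11  d2:11  d3:6  d4:0  d5:0  d6:0 → peak 11
Block N1@2: d1:7  d2:11  d3:10  d4:0  d5:0  d6:0 → peak 11
Block N1@3: d1:7  d2:7  d3:10  d4:4  d5:0  d6:0 → peak 10
Block N1@4: d1:7  d2:7  d3:6  d4:4  d5:4  d6:0 → peak 7
Block N1@5: d1:7  d2:7  d3:6  d4:0  d5:4  d6:4 → peak 7
Best is Block N1@4, peak 7.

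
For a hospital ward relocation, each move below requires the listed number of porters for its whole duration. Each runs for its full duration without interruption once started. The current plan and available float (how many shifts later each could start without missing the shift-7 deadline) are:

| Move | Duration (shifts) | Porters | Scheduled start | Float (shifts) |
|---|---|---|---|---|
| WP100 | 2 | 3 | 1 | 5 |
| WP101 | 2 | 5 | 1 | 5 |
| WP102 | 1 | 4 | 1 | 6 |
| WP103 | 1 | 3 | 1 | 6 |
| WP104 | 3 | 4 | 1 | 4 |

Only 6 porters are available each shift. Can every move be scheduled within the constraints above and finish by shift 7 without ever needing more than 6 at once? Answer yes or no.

The minimum achievable peak is 7; 6 < 7, so no feasible schedule stays within the cap.

no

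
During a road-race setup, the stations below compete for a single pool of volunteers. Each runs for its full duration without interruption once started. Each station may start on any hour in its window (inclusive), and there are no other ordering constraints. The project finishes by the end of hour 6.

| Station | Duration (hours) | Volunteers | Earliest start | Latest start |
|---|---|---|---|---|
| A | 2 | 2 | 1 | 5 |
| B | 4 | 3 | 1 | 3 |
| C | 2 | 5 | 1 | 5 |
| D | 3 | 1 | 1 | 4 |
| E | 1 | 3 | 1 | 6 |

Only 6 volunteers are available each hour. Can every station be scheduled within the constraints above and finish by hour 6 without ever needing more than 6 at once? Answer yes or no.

Schedule A@1, B@1, C@5, D@1, E@4: h1:6  h2:6  h3:4  h4:6  h5:5  h6:5 — peak 6 ≤ 6.

yes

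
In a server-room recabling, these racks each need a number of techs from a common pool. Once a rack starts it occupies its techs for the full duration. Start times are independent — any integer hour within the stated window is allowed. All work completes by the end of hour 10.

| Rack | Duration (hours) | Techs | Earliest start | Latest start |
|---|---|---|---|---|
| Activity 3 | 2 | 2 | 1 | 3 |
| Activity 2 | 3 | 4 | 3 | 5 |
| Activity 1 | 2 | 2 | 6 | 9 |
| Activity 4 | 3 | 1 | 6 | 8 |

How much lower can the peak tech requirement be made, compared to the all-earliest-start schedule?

Early-start peak: h1:2  h2:2  h3:4  h4:4  h5:4  h6:3  h7:3  h8:1  h9:0  h10:0 ⇒ 4.
Leveled (Activity 3@1, Activity 2@3, Activity 1@6, Activity 4@6): h1:2  h2:2  h3:4  h4:4  h5:4  h6:3  h7:3  h8:1  h9:0  h10:0 ⇒ 4.
Reduction 4 − 4 = 0.

0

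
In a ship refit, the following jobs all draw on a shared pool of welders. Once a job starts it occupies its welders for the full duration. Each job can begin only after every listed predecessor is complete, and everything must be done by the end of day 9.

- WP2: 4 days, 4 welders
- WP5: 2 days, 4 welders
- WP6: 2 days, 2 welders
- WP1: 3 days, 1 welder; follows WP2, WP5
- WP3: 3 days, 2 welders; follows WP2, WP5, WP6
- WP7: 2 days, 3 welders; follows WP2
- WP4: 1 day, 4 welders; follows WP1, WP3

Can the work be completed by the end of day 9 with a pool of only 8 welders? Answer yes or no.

Schedule WP2@1, WP5@1, WP6@3, WP1@5, WP3@5, WP7@5, WP4@8: d1:8  d2:8  d3:6  d4:6  d5:6  d6:6  d7:3  d8:4  d9:0 — peak 8 ≤ 8.

yes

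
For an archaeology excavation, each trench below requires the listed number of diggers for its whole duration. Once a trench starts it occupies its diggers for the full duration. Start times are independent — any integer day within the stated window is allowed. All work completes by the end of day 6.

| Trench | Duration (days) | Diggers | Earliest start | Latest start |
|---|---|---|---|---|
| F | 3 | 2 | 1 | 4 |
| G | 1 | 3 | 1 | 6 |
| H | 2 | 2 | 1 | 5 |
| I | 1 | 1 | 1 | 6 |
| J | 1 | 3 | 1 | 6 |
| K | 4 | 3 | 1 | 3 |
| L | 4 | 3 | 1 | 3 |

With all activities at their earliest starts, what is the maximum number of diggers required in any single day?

17

Early-start schedule: F@1, G@1, H@1, I@1, J@1, K@1, L@1.
Load per day: day 1: 17, day 2: 10, day 3: 8, day 4: 6, day 5: 0, day 6: 0.
Peak is 17.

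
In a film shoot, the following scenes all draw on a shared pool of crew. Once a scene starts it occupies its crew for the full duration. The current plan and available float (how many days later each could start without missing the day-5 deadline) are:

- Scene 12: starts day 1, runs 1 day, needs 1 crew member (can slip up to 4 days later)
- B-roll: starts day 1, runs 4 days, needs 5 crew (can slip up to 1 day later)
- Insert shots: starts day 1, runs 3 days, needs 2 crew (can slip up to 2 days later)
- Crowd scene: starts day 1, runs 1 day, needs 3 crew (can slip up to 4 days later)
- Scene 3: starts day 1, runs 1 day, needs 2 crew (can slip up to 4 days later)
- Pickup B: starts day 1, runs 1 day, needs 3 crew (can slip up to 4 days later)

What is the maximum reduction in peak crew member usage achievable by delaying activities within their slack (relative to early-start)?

9

Early-start peak: d1:16  d2:7  d3:7  d4:5  d5:0 ⇒ 16.
Leveled (Scene 12@1, B-roll@2, Insert shots@2, Crowd scene@1, Scene 3@5, Pickup B@1): d1:7  d2:7  d3:7  d4:7  d5:7 ⇒ 7.
Reduction 16 − 7 = 9.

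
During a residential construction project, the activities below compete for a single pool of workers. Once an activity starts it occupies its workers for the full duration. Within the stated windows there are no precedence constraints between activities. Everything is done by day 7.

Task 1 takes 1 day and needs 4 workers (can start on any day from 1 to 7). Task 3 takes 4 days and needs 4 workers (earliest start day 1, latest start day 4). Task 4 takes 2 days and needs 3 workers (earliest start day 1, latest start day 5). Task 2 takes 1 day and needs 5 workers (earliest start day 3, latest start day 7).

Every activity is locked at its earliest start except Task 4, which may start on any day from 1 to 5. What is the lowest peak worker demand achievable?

Task 4@1: d1:11  d2:7  d3:9  d4:4  d5:0  d6:0  d7:0 → peak 11
Task 4@2: d1:8  d2:7  d3:12  d4:4  d5:0  d6:0  d7:0 → peak 12
Task 4@3: d1:8  d2:4  d3:12  d4:7  d5:0  d6:0  d7:0 → peak 12
Task 4@4: d1:8  d2:4  d3:9  d4:7  d5:3  d6:0  d7:0 → peak 9
Task 4@5: d1:8  d2:4  d3:9  d4:4  d5:3  d6:3  d7:0 → peak 9
Best is Task 4@4, peak 9.

9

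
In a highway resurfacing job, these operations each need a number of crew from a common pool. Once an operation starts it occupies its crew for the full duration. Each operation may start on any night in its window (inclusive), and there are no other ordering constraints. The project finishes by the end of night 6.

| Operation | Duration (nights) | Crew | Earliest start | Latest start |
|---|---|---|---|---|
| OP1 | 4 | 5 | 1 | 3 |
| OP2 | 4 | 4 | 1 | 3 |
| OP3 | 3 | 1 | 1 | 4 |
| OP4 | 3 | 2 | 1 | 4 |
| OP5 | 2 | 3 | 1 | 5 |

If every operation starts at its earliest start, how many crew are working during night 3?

12

At early start, night 3 has: OP1, OP2, OP3, OP4.
Demand: 5 + 4 + 1 + 2 = 12.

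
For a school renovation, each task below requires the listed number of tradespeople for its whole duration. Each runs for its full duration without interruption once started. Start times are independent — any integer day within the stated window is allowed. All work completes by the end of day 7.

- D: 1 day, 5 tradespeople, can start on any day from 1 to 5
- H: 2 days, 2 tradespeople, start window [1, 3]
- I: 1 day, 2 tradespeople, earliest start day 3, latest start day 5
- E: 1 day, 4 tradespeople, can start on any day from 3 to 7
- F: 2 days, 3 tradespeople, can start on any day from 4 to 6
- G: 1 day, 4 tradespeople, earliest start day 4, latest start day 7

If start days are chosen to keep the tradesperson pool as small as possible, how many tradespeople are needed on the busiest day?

Early-start (D@1, H@1, I@3, E@3, F@4, G@4) gives peak 7: d1:7  d2:2  d3:6  d4:7  d5:3  d6:0  d7:0.
Shift H→2, E→4, F→5, G→7.
Schedule D@1, H@2, I@3, E@4, F@5, G@7: d1:5  d2:2  d3:4  d4:4  d5:3  d6:3  d7:4 — peak 5.

5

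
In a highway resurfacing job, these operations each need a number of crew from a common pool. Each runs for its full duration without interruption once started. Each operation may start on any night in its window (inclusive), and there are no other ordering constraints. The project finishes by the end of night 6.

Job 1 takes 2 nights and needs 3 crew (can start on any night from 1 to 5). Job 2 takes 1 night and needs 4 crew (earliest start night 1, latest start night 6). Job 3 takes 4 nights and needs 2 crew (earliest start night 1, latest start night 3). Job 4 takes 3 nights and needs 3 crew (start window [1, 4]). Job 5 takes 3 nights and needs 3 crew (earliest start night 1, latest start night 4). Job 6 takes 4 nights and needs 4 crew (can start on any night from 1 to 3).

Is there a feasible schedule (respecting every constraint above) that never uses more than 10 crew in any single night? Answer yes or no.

yes

Schedule Job 1@1, Job 2@1, Job 3@2, Job 4@1, Job 5@4, Job 6@3: n1:10  n2:8  n3:9  n4:9  n5:9  n6:7 — peak 10 ≤ 10.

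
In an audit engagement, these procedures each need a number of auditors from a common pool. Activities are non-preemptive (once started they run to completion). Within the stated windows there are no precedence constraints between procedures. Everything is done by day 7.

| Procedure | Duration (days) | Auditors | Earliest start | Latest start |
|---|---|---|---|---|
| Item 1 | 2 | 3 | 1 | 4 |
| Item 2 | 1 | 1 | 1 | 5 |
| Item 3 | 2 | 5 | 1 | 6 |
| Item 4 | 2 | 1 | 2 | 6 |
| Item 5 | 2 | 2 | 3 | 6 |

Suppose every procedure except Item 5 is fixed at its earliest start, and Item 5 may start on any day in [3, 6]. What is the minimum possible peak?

Item 5@3: d1:9  d2:9  d3:3  d4:2  d5:0  d6:0  d7:0 → peak 9
Item 5@4: d1:9  d2:9  d3:1  d4:2  d5:2  d6:0  d7:0 → peak 9
Item 5@5: d1:9  d2:9  d3:1  d4:0  d5:2  d6:2  d7:0 → peak 9
Item 5@6: d1:9  d2:9  d3:1  d4:0  d5:0  d6:2  d7:2 → peak 9
Best is Item 5@3, peak 9.

9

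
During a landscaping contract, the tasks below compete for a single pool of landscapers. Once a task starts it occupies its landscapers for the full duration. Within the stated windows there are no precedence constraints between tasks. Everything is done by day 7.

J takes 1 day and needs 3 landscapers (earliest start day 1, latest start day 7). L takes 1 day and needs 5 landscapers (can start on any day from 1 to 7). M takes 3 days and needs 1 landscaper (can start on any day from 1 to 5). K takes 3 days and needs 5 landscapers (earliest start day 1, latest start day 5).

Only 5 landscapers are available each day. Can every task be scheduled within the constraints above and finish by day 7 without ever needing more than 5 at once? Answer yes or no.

Schedule J@1, L@4, M@1, K@5: d1:4  d2:1  d3:1  d4:5  d5:5  d6:5  d7:5 — peak 5 ≤ 5.

yes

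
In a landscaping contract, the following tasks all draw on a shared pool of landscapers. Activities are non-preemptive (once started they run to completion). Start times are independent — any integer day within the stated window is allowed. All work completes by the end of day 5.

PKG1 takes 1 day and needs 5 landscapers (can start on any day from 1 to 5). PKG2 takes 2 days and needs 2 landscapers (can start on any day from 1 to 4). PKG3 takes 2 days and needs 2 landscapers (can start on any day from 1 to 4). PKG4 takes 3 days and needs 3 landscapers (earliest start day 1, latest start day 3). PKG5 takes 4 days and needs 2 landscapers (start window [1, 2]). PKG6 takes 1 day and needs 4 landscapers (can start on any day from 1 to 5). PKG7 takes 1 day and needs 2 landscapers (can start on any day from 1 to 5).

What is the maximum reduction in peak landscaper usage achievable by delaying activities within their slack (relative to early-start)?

Early-start peak: d1:20  d2:9  d3:5  d4:2  d5:0 ⇒ 20.
Leveled (PKG1@1, PKG2@1, PKG3@3, PKG4@2, PKG5@2, PKG6@5, PKG7@5): d1:7  d2:7  d3:7  d4:7  d5:8 ⇒ 8.
Reduction 20 − 8 = 12.

12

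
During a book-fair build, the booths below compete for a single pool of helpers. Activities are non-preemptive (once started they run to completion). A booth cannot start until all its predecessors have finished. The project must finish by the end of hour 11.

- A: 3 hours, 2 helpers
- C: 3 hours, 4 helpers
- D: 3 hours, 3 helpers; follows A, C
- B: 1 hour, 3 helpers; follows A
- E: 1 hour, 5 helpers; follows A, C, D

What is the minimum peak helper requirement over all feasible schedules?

Early-start (A@1, C@1, D@4, B@4, E@7) gives peak 6: h1:6  h2:6  h3:6  h4:6  h5:3  h6:3  h7:5  h8:0  h9:0  h10:0  h11:0.
Shift C→4, D→7, B→10, E→11.
Schedule A@1, C@4, D@7, B@10, E@11: h1:2  h2:2  h3:2  h4:4  h5:4  h6:4  h7:3  h8:3  h9:3  h10:3  h11:5 — peak 5.

5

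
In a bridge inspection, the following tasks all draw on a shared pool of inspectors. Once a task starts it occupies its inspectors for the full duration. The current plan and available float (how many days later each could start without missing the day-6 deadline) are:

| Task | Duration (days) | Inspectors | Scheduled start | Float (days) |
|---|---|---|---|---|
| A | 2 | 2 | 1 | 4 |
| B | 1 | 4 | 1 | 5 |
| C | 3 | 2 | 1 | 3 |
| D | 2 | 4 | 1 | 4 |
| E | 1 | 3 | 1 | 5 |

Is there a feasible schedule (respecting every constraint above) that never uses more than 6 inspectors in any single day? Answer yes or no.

yes

Schedule A@1, B@4, C@1, D@5, E@3: d1:4  d2:4  d3:5  d4:4  d5:4  d6:4 — peak 5 ≤ 6.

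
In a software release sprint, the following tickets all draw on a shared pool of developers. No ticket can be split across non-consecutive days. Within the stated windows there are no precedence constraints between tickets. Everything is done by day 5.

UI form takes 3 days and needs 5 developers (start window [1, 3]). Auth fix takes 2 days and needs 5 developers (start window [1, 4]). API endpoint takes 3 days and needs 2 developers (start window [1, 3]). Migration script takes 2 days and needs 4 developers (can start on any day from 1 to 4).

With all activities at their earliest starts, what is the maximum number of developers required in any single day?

16

Early-start schedule: UI form@1, Auth fix@1, API endpoint@1, Migration script@1.
Load per day: day 1: 16, day 2: 16, day 3: 7, day 4: 0, day 5: 0.
Peak is 16.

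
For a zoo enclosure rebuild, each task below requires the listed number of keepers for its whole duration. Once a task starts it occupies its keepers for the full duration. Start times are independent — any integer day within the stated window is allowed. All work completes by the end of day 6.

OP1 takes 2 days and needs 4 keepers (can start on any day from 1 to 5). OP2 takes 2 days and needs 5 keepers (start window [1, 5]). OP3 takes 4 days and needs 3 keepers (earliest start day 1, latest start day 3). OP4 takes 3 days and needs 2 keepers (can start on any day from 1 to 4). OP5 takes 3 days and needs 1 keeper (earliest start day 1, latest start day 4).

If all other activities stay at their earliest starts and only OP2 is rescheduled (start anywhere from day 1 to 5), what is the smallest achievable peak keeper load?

OP2@1: d1:15  d2:15  d3:6  d4:3  d5:0  d6:0 → peak 15
OP2@2: d1:10  d2:15  d3:11  d4:3  d5:0  d6:0 → peak 15
OP2@3: d1:10  d2:10  d3:11  d4:8  d5:0  d6:0 → peak 11
OP2@4: d1:10  d2:10  d3:6  d4:8  d5:5  d6:0 → peak 10
OP2@5: d1:10  d2:10  d3:6  d4:3  d5:5  d6:5 → peak 10
Best is OP2@4, peak 10.

10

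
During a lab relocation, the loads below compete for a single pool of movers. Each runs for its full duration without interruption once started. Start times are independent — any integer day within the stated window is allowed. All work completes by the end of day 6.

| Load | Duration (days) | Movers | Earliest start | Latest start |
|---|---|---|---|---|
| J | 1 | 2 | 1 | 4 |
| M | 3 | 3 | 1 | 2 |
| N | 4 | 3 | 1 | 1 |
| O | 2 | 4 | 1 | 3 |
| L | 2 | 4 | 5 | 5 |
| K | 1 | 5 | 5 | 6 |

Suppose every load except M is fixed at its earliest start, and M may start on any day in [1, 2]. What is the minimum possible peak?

M@1: d1:12  d2:10  d3:6  d4:3  d5:9  d6:4 → peak 12
M@2: d1:9  d2:10  d3:6  d4:6  d5:9  d6:4 → peak 10
Best is M@2, peak 10.

10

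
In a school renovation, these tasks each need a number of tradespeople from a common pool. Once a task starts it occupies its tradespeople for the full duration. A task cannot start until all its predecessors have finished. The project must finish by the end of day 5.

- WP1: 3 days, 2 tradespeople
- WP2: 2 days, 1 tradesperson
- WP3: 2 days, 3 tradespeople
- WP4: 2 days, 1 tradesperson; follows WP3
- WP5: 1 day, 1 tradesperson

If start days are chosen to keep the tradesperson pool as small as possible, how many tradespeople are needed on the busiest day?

Early-start (WP1@1, WP2@1, WP3@1, WP4@3, WP5@1) gives peak 7: d1:7  d2:6  d3:3  d4:1  d5:0.
Shift WP1→3, WP5→3.
Schedule WP1@3, WP2@1, WP3@1, WP4@3, WP5@3: d1:4  d2:4  d3:4  d4:3  d5:2 — peak 4.
Total tradesperson-days = 17 over 5 days ⇒ peak ≥ ⌈17/5⌉ = 4, so 4 is optimal.

4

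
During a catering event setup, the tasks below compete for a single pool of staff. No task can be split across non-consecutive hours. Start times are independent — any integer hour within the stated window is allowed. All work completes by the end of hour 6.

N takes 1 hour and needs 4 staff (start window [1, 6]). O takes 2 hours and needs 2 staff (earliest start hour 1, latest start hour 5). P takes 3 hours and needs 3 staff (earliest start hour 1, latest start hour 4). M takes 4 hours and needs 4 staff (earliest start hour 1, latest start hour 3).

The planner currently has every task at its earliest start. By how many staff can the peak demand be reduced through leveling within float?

6

Early-start peak: h1:13  h2:9  h3:7  h4:4  h5:0  h6:0 ⇒ 13.
Leveled (N@1, O@1, P@2, M@3): h1:6  h2:5  h3:7  h4:7  h5:4  h6:4 ⇒ 7.
Reduction 13 − 7 = 6.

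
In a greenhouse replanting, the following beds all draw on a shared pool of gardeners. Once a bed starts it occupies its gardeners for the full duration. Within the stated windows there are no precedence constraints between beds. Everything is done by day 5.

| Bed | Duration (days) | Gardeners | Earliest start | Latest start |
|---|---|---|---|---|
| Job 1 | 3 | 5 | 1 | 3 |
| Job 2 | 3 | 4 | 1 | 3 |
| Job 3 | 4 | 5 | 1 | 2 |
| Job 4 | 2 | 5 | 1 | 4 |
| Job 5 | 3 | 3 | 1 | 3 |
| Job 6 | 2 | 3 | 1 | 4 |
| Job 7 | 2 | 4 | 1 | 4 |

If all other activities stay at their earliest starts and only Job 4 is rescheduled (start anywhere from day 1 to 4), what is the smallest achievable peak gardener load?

Job 4@1: d1:29  d2:29  d3:17  d4:5  d5:0 → peak 29
Job 4@2: d1:24  d2:29  d3:22  d4:5  d5:0 → peak 29
Job 4@3: d1:24  d2:24  d3:22  d4:10  d5:0 → peak 24
Job 4@4: d1:24  d2:24  d3:17  d4:10  d5:5 → peak 24
Best is Job 4@3, peak 24.

24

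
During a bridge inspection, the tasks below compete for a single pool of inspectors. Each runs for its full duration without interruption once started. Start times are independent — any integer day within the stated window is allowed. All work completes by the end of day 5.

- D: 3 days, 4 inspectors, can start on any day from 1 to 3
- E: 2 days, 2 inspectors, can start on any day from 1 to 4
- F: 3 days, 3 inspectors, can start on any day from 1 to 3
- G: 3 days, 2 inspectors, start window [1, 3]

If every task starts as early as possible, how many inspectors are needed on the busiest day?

11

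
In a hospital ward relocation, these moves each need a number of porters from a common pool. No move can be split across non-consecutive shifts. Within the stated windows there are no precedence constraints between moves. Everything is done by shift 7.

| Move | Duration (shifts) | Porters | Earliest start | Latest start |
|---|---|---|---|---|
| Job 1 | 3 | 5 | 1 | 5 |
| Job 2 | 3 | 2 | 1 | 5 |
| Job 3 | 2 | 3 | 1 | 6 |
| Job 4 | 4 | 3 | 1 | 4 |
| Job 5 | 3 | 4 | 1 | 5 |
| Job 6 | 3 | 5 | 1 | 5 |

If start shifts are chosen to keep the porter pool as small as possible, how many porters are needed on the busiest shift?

Early-start (Job 1@1, Job 2@1, Job 3@1, Job 4@1, Job 5@1, Job 6@1) gives peak 22: s1:22  s2:22  s3:19  s4:3  s5:0  s6:0  s7:0.
Shift Job 3→4, Job 4→4, Job 6→4.
Schedule Job 1@1, Job 2@1, Job 3@4, Job 4@4, Job 5@1, Job 6@4: s1:11  s2:11  s3:11  s4:11  s5:11  s6:8  s7:3 — peak 11.

11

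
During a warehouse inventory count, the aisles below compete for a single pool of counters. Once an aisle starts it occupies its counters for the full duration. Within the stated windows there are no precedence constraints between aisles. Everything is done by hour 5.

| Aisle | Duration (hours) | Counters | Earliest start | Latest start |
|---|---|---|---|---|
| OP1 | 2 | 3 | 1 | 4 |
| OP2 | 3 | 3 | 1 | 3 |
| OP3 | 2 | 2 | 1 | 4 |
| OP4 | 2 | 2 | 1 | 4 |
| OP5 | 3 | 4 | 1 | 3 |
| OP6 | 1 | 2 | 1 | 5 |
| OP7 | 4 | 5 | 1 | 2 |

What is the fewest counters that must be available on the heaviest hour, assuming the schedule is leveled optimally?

12

Early-start (OP1@1, OP2@1, OP3@1, OP4@1, OP5@1, OP6@1, OP7@1) gives peak 21: h1:21  h2:19  h3:12  h4:5  h5:0.
Shift OP2→3, OP5→3, OP7→2.
Schedule OP1@1, OP2@3, OP3@1, OP4@1, OP5@3, OP6@1, OP7@2: h1:9  h2:12  h3:12  h4:12  h5:12 — peak 12.
Total counter-hours = 57 over 5 hours ⇒ peak ≥ ⌈57/5⌉ = 12, so 12 is optimal.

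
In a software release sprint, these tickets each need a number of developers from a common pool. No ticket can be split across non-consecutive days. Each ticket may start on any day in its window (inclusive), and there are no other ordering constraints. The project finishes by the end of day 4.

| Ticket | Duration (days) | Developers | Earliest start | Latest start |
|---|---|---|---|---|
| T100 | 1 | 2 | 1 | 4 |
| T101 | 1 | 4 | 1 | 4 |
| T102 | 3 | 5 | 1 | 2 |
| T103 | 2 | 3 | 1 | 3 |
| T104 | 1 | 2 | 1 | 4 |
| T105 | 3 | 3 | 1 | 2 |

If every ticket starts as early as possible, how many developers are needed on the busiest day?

19

Early-start schedule: T100@1, T101@1, T102@1, T103@1, T104@1, T105@1.
Load per day: day 1: 19, day 2: 11, day 3: 8, day 4: 0.
Peak is 19.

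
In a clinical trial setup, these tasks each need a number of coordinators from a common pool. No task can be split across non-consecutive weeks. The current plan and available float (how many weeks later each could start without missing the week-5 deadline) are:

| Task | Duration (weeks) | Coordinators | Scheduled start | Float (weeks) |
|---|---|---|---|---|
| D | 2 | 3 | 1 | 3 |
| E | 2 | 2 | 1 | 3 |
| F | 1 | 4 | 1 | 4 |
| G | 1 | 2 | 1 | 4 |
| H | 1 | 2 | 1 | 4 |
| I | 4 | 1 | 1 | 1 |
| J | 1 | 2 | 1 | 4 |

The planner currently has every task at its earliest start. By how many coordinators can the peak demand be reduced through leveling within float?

Early-start peak: w1:16  w2:6  w3:1  w4:1  w5:0 ⇒ 16.
Leveled (D@1, E@3, F@5, G@1, H@3, I@2, J@4): w1:5  w2:4  w3:5  w4:5  w5:5 ⇒ 5.
Reduction 16 − 5 = 11.

11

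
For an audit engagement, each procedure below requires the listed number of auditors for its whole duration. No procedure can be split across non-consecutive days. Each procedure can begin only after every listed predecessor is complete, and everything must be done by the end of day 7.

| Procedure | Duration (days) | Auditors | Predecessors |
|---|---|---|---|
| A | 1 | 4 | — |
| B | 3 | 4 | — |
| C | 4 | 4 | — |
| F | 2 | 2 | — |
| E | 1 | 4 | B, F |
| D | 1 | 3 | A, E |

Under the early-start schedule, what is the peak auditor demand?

14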